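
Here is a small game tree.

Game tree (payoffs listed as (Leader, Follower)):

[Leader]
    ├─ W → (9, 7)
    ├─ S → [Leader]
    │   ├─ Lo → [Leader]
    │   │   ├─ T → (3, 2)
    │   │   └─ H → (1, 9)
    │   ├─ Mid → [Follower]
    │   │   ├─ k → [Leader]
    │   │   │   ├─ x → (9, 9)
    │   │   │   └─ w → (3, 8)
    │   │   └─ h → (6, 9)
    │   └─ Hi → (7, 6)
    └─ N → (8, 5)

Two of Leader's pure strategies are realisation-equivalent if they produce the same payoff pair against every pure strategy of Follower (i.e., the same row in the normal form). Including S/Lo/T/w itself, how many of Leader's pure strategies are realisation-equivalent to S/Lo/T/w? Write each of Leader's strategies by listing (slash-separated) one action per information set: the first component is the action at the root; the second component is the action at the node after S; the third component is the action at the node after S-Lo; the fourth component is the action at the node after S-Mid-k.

Row for S/Lo/T/w (columns k, h): (3,2) (3,2).
Under S/Lo/T/w, Leader's choice at the node after S-Mid-k can never be reached regardless of what Follower does, so varying those choices leaves every outcome unchanged.
Holding the reachable choices fixed and varying the unreachable one freely already gives 2 equivalent strategies.
No other strategy reproduces this row, so those 2 are the full class: S/Lo/T/x, S/Lo/T/w.

2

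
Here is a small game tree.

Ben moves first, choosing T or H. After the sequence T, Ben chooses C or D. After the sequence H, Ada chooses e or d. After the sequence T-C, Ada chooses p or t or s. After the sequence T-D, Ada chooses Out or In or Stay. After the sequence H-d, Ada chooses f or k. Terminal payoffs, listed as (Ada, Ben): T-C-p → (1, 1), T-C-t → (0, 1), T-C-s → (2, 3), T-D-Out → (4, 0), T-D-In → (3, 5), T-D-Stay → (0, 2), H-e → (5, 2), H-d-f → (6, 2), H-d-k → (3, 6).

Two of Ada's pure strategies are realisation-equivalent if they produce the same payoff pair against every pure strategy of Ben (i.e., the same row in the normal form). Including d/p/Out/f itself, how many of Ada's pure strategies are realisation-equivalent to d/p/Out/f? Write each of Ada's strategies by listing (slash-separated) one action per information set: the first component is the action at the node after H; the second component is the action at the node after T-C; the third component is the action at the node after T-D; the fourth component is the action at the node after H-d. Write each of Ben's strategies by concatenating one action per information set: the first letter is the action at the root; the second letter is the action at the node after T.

1

Row for d/p/Out/f (columns TC, TD, HC, HD): (1,1) (4,0) (6,2) (6,2).
Every one of Ada's information sets is on the play path for some reply by Ben when Ada follows d/p/Out/f.
Changing the action at any of them therefore changes at least one column, so only d/p/Out/f itself gives this row.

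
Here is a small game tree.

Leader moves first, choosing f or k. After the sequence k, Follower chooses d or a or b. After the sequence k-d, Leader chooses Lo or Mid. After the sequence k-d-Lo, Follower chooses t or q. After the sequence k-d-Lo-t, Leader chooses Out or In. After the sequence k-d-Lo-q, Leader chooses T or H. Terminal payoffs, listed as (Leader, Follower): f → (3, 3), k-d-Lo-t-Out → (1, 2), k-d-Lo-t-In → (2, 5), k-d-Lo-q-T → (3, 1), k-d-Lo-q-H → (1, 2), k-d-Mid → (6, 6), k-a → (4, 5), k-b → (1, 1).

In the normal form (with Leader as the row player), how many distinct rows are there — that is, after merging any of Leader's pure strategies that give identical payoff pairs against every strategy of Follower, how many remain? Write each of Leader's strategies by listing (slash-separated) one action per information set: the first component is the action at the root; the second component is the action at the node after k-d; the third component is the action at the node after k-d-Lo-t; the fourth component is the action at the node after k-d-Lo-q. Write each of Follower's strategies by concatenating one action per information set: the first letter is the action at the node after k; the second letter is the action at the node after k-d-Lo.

Leader has 16 pure strategies: f/Lo/Out/T, f/Lo/Out/H, f/Lo/In/T, f/Lo/In/H, f/Mid/Out/T, f/Mid/Out/H, f/Mid/In/T, f/Mid/In/H, k/Lo/Out/T, k/Lo/Out/H, k/Lo/In/T, k/Lo/In/H, k/Mid/Out/T, k/Mid/Out/H, k/Mid/In/T, k/Mid/In/H. Columns: dt, dq, at, aq, bt, bq.
{f/Lo/Out/T, f/Lo/Out/H, f/Lo/In/T, f/Lo/In/H, f/Mid/Out/T, f/Mid/Out/H, f/Mid/In/T, f/Mid/In/H} → row (3,3) (3,3) (3,3) (3,3) (3,3) (3,3)
{k/Lo/Out/T} → row (1,2) (3,1) (4,5) (4,5) (1,1) (1,1)
{k/Lo/Out/H} → row (1,2) (1,2) (4,5) (4,5) (1,1) (1,1)
{k/Lo/In/T} → row (2,5) (3,1) (4,5) (4,5) (1,1) (1,1)
{k/Lo/In/H} → row (2,5) (1,2) (4,5) (4,5) (1,1) (1,1)
{k/Mid/Out/T, k/Mid/Out/H, k/Mid/In/T, k/Mid/In/H} → row (6,6) (6,6) (4,5) (4,5) (1,1) (1,1)
That's 6 distinct rows out of 16 strategies.

6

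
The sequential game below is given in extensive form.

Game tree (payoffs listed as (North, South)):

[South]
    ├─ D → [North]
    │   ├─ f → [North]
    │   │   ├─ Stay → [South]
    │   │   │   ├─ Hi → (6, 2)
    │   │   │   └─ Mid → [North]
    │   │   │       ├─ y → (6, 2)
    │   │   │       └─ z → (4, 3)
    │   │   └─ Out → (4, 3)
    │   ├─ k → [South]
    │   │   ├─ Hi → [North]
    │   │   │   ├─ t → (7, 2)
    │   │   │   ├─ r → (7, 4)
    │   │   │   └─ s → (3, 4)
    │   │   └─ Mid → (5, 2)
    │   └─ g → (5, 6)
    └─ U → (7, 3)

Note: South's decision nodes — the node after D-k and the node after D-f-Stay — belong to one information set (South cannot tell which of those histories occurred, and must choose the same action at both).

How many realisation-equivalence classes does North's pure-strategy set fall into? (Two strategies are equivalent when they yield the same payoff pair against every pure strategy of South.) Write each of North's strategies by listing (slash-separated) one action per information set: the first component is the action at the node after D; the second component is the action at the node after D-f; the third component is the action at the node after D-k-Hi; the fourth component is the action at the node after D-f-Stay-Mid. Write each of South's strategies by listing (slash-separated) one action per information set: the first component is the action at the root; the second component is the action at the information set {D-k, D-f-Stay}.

7

North has 36 pure strategies: f/Stay/t/y, f/Stay/t/z, f/Stay/r/y, f/Stay/r/z, f/Stay/s/y, f/Stay/s/z, f/Out/t/y, f/Out/t/z, f/Out/r/y, f/Out/r/z, f/Out/s/y, f/Out/s/z, k/Stay/t/y, k/Stay/t/z, k/Stay/r/y, k/Stay/r/z, k/Stay/s/y, k/Stay/s/z, k/Out/t/y, k/Out/t/z, k/Out/r/y, k/Out/r/z, k/Out/s/y, k/Out/s/z, g/Stay/t/y, g/Stay/t/z, g/Stay/r/y, g/Stay/r/z, g/Stay/s/y, g/Stay/s/z, g/Out/t/y, g/Out/t/z, g/Out/r/y, g/Out/r/z, g/Out/s/y, g/Out/s/z. Columns: D/Hi, D/Mid, U/Hi, U/Mid.
{f/Stay/t/y, f/Stay/r/y, f/Stay/s/y} → row (6,2) (6,2) (7,3) (7,3)
{f/Stay/t/z, f/Stay/r/z, f/Stay/s/z} → row (6,2) (4,3) (7,3) (7,3)
{f/Out/t/y, f/Out/t/z, f/Out/r/y, f/Out/r/z, f/Out/s/y, f/Out/s/z} → row (4,3) (4,3) (7,3) (7,3)
{k/Stay/t/y, k/Stay/t/z, k/Out/t/y, k/Out/t/z} → row (7,2) (5,2) (7,3) (7,3)
{k/Stay/r/y, k/Stay/r/z, k/Out/r/y, k/Out/r/z} → row (7,4) (5,2) (7,3) (7,3)
{k/Stay/s/y, k/Stay/s/z, k/Out/s/y, k/Out/s/z} → row (3,4) (5,2) (7,3) (7,3)
{g/Stay/t/y, g/Stay/t/z, g/Stay/r/y, g/Stay/r/z, g/Stay/s/y, g/Stay/s/z, g/Out/t/y, g/Out/t/z, g/Out/r/y, g/Out/r/z, g/Out/s/y, g/Out/s/z} → row (5,6) (5,6) (7,3) (7,3)
That's 7 distinct rows out of 36 strategies.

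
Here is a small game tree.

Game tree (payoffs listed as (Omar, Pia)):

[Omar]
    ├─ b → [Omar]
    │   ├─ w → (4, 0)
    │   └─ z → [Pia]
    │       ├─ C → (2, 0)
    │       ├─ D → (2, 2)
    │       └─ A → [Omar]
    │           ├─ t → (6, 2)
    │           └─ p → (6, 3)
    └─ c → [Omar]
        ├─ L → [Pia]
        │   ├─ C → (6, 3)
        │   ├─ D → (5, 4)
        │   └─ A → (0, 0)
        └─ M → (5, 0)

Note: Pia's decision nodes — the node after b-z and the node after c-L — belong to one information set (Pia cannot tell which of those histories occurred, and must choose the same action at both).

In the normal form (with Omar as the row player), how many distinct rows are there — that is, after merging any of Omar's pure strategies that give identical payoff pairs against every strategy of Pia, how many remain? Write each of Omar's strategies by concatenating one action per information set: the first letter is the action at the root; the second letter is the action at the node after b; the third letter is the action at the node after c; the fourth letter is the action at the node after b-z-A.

5

Omar has 16 pure strategies: bwLt, bwLp, bwMt, bwMp, bzLt, bzLp, bzMt, bzMp, cwLt, cwLp, cwMt, cwMp, czLt, czLp, czMt, czMp. Columns: C, D, A.
{bwLt, bwLp, bwMt, bwMp} → row (4,0) (4,0) (4,0)
{bzLt, bzMt} → row (2,0) (2,2) (6,2)
{bzLp, bzMp} → row (2,0) (2,2) (6,3)
{cwLt, cwLp, czLt, czLp} → row (6,3) (5,4) (0,0)
{cwMt, cwMp, czMt, czMp} → row (5,0) (5,0) (5,0)
That's 5 distinct rows out of 16 strategies.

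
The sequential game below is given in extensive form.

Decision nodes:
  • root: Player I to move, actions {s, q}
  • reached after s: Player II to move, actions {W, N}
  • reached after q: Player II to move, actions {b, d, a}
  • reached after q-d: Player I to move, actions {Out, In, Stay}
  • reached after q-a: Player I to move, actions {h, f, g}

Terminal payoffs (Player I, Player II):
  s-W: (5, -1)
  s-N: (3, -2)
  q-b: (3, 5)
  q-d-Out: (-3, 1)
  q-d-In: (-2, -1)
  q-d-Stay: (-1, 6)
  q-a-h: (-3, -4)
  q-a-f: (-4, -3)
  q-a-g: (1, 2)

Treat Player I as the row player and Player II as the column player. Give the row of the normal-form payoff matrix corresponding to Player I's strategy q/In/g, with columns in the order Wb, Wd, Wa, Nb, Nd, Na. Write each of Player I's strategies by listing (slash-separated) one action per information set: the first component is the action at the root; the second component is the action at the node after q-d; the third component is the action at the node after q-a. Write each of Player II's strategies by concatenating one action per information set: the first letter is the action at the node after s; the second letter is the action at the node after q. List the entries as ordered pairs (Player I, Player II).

(3,5) (-2,-1) (1,2) (3,5) (-2,-1) (1,2)

vs Wb: Player I plays q → Player II plays b at [q] → (3, 5)
vs Wd: Player I plays q → Player II plays d at [q] → Player I plays In at [q-d] → (-2, -1)
vs Wa: Player I plays q → Player II plays a at [q] → Player I plays g at [q-a] → (1, 2)
vs Nb: Player I plays q → Player II plays b at [q] → (3, 5)
vs Nd: Player I plays q → Player II plays d at [q] → Player I plays In at [q-d] → (-2, -1)
vs Na: Player I plays q → Player II plays a at [q] → Player I plays g at [q-a] → (1, 2)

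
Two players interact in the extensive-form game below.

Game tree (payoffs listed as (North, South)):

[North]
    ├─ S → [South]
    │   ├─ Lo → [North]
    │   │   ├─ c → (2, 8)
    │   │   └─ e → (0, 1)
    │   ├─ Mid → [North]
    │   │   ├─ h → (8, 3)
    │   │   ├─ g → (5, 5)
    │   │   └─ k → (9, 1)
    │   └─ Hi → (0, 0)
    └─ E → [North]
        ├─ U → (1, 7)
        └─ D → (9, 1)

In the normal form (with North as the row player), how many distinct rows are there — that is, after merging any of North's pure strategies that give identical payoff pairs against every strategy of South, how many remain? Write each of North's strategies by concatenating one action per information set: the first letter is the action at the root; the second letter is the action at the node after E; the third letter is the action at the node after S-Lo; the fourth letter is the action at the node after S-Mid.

8

North has 24 pure strategies: SUch, SUcg, SUck, SUeh, SUeg, SUek, SDch, SDcg, SDck, SDeh, SDeg, SDek, EUch, EUcg, EUck, EUeh, EUeg, EUek, EDch, EDcg, EDck, EDeh, EDeg, EDek. Columns: Lo, Mid, Hi.
{SUch, SDch} → row (2,8) (8,3) (0,0)
{SUcg, SDcg} → row (2,8) (5,5) (0,0)
{SUck, SDck} → row (2,8) (9,1) (0,0)
{SUeh, SDeh} → row (0,1) (8,3) (0,0)
{SUeg, SDeg} → row (0,1) (5,5) (0,0)
{SUek, SDek} → row (0,1) (9,1) (0,0)
{EUch, EUcg, EUck, EUeh, EUeg, EUek} → row (1,7) (1,7) (1,7)
{EDch, EDcg, EDck, EDeh, EDeg, EDek} → row (9,1) (9,1) (9,1)
That's 8 distinct rows out of 24 strategies.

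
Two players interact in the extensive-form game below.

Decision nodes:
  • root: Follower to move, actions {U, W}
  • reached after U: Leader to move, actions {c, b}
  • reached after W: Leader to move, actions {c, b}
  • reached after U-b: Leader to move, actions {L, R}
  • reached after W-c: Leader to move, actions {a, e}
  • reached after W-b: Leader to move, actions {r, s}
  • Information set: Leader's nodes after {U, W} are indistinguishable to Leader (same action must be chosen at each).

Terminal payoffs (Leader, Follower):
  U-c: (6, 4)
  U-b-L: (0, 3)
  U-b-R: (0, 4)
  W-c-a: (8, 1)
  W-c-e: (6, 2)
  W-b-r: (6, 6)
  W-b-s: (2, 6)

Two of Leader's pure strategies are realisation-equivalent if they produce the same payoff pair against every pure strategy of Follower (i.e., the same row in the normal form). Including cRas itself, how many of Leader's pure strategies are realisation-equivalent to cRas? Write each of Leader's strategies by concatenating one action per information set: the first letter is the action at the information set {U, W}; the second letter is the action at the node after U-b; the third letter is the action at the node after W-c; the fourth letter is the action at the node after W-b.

4

Row for cRas (columns U, W): (6,4) (8,1).
Under cRas, Leader's choice at the node after U-b and at the node after W-b can never be reached regardless of what Follower does, so varying those choices leaves every outcome unchanged.
Holding the reachable choices fixed and varying the unreachable ones freely already gives 2 × 2 = 4 equivalent strategies.
No other strategy reproduces this row, so those 4 are the full class: cLar, cLas, cRar, cRas.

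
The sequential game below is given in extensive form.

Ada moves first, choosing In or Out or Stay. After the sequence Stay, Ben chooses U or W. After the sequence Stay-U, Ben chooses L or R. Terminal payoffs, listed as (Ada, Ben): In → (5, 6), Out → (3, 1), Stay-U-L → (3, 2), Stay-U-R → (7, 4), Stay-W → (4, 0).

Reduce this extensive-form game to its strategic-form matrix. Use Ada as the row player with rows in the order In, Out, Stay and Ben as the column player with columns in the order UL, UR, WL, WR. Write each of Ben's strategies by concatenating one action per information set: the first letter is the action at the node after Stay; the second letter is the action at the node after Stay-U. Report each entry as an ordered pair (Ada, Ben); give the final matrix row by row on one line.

           UL       UR       WL       WR
  In    (5,6)    (5,6)    (5,6)    (5,6)
 Out    (3,1)    (3,1)    (3,1)    (3,1)
Stay    (3,2)    (7,4)    (4,0)    (4,0)

In: (5,6) (5,6) (5,6) (5,6) | Out: (3,1) (3,1) (3,1) (3,1) | Stay: (3,2) (7,4) (4,0) (4,0)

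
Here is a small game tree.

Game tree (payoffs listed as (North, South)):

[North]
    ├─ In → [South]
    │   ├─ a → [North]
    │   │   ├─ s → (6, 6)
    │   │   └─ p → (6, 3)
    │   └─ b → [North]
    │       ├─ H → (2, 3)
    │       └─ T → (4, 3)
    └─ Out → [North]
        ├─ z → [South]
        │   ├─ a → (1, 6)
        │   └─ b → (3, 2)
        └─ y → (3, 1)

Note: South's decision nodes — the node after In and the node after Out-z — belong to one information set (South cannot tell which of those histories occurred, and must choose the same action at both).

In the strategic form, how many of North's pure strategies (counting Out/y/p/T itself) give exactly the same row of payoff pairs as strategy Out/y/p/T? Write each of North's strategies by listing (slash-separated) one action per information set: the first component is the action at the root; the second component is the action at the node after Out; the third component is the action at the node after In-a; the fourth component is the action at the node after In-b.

4

Row for Out/y/p/T (columns a, b): (3,1) (3,1).
Under Out/y/p/T, North's choice at the node after In-a and at the node after In-b can never be reached regardless of what South does, so varying those choices leaves every outcome unchanged.
Holding the reachable choices fixed and varying the unreachable ones freely already gives 2 × 2 = 4 equivalent strategies.
No other strategy reproduces this row, so those 4 are the full class: Out/y/s/H, Out/y/s/T, Out/y/p/H, Out/y/p/T.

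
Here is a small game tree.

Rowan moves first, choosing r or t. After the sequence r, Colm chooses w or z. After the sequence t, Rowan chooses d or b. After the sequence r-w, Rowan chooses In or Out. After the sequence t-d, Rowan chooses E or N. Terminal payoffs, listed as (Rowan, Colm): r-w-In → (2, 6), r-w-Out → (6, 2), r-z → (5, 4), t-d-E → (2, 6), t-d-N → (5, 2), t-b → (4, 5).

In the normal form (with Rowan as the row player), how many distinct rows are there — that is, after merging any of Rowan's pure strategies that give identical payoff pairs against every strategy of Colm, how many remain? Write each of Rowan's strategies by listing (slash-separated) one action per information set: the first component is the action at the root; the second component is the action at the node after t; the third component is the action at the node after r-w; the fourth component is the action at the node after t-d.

5

Rowan has 16 pure strategies: r/d/In/E, r/d/In/N, r/d/Out/E, r/d/Out/N, r/b/In/E, r/b/In/N, r/b/Out/E, r/b/Out/N, t/d/In/E, t/d/In/N, t/d/Out/E, t/d/Out/N, t/b/In/E, t/b/In/N, t/b/Out/E, t/b/Out/N. Columns: w, z.
{r/d/In/E, r/d/In/N, r/b/In/E, r/b/In/N} → row (2,6) (5,4)
{r/d/Out/E, r/d/Out/N, r/b/Out/E, r/b/Out/N} → row (6,2) (5,4)
{t/d/In/E, t/d/Out/E} → row (2,6) (2,6)
{t/d/In/N, t/d/Out/N} → row (5,2) (5,2)
{t/b/In/E, t/b/In/N, t/b/Out/E, t/b/Out/N} → row (4,5) (4,5)
That's 5 distinct rows out of 16 strategies.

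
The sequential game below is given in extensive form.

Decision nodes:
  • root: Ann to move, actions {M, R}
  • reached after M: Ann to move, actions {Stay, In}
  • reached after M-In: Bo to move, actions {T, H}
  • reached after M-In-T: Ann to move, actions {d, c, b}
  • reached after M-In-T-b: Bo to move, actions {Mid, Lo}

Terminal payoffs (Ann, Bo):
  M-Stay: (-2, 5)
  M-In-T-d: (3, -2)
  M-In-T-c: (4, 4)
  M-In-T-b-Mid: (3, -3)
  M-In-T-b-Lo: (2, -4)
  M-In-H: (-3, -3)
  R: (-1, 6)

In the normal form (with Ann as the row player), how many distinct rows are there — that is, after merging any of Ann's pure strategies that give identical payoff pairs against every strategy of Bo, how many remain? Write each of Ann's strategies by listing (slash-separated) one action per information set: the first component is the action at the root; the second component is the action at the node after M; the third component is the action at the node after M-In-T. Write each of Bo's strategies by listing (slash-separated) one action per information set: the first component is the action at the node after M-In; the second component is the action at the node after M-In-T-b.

5

Ann has 12 pure strategies: M/Stay/d, M/Stay/c, M/Stay/b, M/In/d, M/In/c, M/In/b, R/Stay/d, R/Stay/c, R/Stay/b, R/In/d, R/In/c, R/In/b. Columns: T/Mid, T/Lo, H/Mid, H/Lo.
{M/Stay/d, M/Stay/c, M/Stay/b} → row (-2,5) (-2,5) (-2,5) (-2,5)
{M/In/d} → row (3,-2) (3,-2) (-3,-3) (-3,-3)
{M/In/c} → row (4,4) (4,4) (-3,-3) (-3,-3)
{M/In/b} → row (3,-3) (2,-4) (-3,-3) (-3,-3)
{R/Stay/d, R/Stay/c, R/Stay/b, R/In/d, R/In/c, R/In/b} → row (-1,6) (-1,6) (-1,6) (-1,6)
That's 5 distinct rows out of 12 strategies.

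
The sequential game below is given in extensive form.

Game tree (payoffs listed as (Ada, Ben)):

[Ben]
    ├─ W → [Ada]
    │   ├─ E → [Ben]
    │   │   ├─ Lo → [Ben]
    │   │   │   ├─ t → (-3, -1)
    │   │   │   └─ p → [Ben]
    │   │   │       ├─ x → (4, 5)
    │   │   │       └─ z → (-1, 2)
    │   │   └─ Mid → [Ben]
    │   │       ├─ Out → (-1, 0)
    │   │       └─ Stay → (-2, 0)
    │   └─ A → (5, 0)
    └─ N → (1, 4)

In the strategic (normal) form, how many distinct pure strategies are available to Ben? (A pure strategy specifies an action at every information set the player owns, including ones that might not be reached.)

32

Ben owns the root with actions {W, N} — two choices.
Ben owns the node after W-E with actions {Lo, Mid} — two choices.
Ben owns the node after W-E-Lo with actions {t, p} — two choices.
Ben owns the node after W-E-Mid with actions {Out, Stay} — two choices.
Ben owns the node after W-E-Lo-p with actions {x, z} — two choices.
A pure strategy fixes one action at each information set independently, so the count is the product 2 × 2 × 2 × 2 × 2 = 32.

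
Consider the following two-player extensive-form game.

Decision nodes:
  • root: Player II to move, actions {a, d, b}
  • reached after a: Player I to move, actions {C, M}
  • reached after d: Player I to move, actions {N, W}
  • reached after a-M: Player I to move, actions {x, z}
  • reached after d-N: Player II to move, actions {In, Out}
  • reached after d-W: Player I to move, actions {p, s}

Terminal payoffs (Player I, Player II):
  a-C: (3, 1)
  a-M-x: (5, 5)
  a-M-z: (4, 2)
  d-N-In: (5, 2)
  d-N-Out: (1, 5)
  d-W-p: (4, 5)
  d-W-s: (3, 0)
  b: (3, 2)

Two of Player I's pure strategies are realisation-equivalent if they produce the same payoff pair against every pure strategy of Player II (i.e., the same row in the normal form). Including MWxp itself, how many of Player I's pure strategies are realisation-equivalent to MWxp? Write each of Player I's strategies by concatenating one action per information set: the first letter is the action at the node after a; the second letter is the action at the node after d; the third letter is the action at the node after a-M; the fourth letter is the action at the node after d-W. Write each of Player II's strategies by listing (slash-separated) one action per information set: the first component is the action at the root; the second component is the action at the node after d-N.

1

Row for MWxp (columns a/In, a/Out, d/In, d/Out, b/In, b/Out): (5,5) (5,5) (4,5) (4,5) (3,2) (3,2).
Every one of Player I's information sets is on the play path for some reply by Player II when Player I follows MWxp.
Changing the action at any of them therefore changes at least one column, so only MWxp itself gives this row.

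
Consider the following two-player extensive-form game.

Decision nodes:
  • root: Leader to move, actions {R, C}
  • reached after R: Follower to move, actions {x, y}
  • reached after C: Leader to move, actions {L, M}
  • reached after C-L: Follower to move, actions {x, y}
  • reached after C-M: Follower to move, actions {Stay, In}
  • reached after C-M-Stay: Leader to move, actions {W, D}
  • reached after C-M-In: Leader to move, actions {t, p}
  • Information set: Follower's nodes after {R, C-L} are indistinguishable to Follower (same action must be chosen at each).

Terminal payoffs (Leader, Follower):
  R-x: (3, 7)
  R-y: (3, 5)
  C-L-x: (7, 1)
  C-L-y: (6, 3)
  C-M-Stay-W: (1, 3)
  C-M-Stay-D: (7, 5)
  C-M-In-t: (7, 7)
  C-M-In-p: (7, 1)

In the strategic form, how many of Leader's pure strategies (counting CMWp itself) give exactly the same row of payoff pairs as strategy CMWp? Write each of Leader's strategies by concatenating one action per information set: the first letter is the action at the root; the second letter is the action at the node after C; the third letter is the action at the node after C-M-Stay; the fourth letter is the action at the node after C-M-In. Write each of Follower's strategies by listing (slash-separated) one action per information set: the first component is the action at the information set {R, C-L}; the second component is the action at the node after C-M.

1

Row for CMWp (columns x/Stay, x/In, y/Stay, y/In): (1,3) (7,1) (1,3) (7,1).
Every one of Leader's information sets is on the play path for some reply by Follower when Leader follows CMWp.
Changing the action at any of them therefore changes at least one column, so only CMWp itself gives this row.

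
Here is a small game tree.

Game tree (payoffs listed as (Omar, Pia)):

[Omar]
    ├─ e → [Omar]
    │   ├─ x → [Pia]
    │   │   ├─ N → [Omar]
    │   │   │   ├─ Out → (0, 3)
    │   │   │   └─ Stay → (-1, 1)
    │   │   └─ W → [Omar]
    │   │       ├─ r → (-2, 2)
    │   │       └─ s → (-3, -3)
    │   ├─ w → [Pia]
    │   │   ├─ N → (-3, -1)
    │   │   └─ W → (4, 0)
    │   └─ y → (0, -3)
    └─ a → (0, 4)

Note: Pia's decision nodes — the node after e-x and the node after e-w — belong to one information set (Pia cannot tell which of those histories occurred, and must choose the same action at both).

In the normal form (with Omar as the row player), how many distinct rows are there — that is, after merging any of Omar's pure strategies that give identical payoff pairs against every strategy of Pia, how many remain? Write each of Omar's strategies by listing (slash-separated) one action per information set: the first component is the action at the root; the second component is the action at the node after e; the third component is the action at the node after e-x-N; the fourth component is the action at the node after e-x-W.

7

Omar has 24 pure strategies: e/x/Out/r, e/x/Out/s, e/x/Stay/r, e/x/Stay/s, e/w/Out/r, e/w/Out/s, e/w/Stay/r, e/w/Stay/s, e/y/Out/r, e/y/Out/s, e/y/Stay/r, e/y/Stay/s, a/x/Out/r, a/x/Out/s, a/x/Stay/r, a/x/Stay/s, a/w/Out/r, a/w/Out/s, a/w/Stay/r, a/w/Stay/s, a/y/Out/r, a/y/Out/s, a/y/Stay/r, a/y/Stay/s. Columns: N, W.
{e/x/Out/r} → row (0,3) (-2,2)
{e/x/Out/s} → row (0,3) (-3,-3)
{e/x/Stay/r} → row (-1,1) (-2,2)
{e/x/Stay/s} → row (-1,1) (-3,-3)
{e/w/Out/r, e/w/Out/s, e/w/Stay/r, e/w/Stay/s} → row (-3,-1) (4,0)
{e/y/Out/r, e/y/Out/s, e/y/Stay/r, e/y/Stay/s} → row (0,-3) (0,-3)
{a/x/Out/r, a/x/Out/s, a/x/Stay/r, a/x/Stay/s, a/w/Out/r, a/w/Out/s, a/w/Stay/r, a/w/Stay/s, a/y/Out/r, a/y/Out/s, a/y/Stay/r, a/y/Stay/s} → row (0,4) (0,4)
That's 7 distinct rows out of 24 strategies.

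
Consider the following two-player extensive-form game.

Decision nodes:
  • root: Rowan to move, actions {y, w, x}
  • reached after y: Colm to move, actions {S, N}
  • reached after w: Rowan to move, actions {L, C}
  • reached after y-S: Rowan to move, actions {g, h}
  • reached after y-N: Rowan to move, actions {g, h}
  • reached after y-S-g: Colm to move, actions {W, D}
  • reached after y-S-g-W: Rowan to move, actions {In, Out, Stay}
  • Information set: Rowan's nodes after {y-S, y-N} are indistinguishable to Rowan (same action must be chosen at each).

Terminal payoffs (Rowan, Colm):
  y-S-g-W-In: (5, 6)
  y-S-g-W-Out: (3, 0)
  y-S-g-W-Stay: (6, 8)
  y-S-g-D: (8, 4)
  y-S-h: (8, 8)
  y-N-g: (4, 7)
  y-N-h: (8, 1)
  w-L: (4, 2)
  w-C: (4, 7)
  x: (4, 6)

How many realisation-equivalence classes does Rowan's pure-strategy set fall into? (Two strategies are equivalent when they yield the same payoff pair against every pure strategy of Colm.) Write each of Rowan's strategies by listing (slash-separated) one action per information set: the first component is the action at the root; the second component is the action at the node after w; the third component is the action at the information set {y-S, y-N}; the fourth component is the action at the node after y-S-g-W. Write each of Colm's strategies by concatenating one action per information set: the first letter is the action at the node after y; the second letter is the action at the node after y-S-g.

7

Rowan has 36 pure strategies: y/L/g/In, y/L/g/Out, y/L/g/Stay, y/L/h/In, y/L/h/Out, y/L/h/Stay, y/C/g/In, y/C/g/Out, y/C/g/Stay, y/C/h/In, y/C/h/Out, y/C/h/Stay, w/L/g/In, w/L/g/Out, w/L/g/Stay, w/L/h/In, w/L/h/Out, w/L/h/Stay, w/C/g/In, w/C/g/Out, w/C/g/Stay, w/C/h/In, w/C/h/Out, w/C/h/Stay, x/L/g/In, x/L/g/Out, x/L/g/Stay, x/L/h/In, x/L/h/Out, x/L/h/Stay, x/C/g/In, x/C/g/Out, x/C/g/Stay, x/C/h/In, x/C/h/Out, x/C/h/Stay. Columns: SW, SD, NW, ND.
{y/L/g/In, y/C/g/In} → row (5,6) (8,4) (4,7) (4,7)
{y/L/g/Out, y/C/g/Out} → row (3,0) (8,4) (4,7) (4,7)
{y/L/g/Stay, y/C/g/Stay} → row (6,8) (8,4) (4,7) (4,7)
{y/L/h/In, y/L/h/Out, y/L/h/Stay, y/C/h/In, y/C/h/Out, y/C/h/Stay} → row (8,8) (8,8) (8,1) (8,1)
{w/L/g/In, w/L/g/Out, w/L/g/Stay, w/L/h/In, w/L/h/Out, w/L/h/Stay} → row (4,2) (4,2) (4,2) (4,2)
{w/C/g/In, w/C/g/Out, w/C/g/Stay, w/C/h/In, w/C/h/Out, w/C/h/Stay} → row (4,7) (4,7) (4,7) (4,7)
{x/L/g/In, x/L/g/Out, x/L/g/Stay, x/L/h/In, x/L/h/Out, x/L/h/Stay, x/C/g/In, x/C/g/Out, x/C/g/Stay, x/C/h/In, x/C/h/Out, x/C/h/Stay} → row (4,6) (4,6) (4,6) (4,6)
That's 7 distinct rows out of 36 strategies.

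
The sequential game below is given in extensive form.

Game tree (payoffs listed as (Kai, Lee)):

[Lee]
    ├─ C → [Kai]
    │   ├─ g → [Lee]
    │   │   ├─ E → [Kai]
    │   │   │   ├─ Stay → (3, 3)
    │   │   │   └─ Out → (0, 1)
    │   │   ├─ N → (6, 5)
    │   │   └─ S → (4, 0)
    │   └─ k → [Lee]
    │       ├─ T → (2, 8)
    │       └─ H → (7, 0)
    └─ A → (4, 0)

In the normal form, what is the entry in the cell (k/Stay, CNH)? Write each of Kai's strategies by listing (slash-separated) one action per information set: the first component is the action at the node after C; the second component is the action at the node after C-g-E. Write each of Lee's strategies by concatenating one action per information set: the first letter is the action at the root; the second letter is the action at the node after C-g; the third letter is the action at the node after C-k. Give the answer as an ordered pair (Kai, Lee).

(7, 0)

Trace the play path from the root:
  Lee plays C
  Kai plays k at [C]
  Lee plays H at [C-k]
→ terminal payoff (7, 0).
(Kai's choice at the node after C-g-E is never reached on this path, so it doesn't affect the outcome.)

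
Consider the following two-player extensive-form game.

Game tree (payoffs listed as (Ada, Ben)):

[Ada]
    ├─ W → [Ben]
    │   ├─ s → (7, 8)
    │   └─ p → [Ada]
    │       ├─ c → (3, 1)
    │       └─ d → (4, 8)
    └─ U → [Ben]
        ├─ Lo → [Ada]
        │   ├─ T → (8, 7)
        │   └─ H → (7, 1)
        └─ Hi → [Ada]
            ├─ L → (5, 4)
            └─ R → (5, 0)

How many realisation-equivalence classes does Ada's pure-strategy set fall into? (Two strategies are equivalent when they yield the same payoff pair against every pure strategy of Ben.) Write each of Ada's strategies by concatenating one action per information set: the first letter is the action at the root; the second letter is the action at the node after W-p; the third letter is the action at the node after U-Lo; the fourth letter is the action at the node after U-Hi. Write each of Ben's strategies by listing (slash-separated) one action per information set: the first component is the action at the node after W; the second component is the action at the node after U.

Ada has 16 pure strategies: WcTL, WcTR, WcHL, WcHR, WdTL, WdTR, WdHL, WdHR, UcTL, UcTR, UcHL, UcHR, UdTL, UdTR, UdHL, UdHR. Columns: s/Lo, s/Hi, p/Lo, p/Hi.
{WcTL, WcTR, WcHL, WcHR} → row (7,8) (7,8) (3,1) (3,1)
{WdTL, WdTR, WdHL, WdHR} → row (7,8) (7,8) (4,8) (4,8)
{UcTL, UdTL} → row (8,7) (5,4) (8,7) (5,4)
{UcTR, UdTR} → row (8,7) (5,0) (8,7) (5,0)
{UcHL, UdHL} → row (7,1) (5,4) (7,1) (5,4)
{UcHR, UdHR} → row (7,1) (5,0) (7,1) (5,0)
That's 6 distinct rows out of 16 strategies.

6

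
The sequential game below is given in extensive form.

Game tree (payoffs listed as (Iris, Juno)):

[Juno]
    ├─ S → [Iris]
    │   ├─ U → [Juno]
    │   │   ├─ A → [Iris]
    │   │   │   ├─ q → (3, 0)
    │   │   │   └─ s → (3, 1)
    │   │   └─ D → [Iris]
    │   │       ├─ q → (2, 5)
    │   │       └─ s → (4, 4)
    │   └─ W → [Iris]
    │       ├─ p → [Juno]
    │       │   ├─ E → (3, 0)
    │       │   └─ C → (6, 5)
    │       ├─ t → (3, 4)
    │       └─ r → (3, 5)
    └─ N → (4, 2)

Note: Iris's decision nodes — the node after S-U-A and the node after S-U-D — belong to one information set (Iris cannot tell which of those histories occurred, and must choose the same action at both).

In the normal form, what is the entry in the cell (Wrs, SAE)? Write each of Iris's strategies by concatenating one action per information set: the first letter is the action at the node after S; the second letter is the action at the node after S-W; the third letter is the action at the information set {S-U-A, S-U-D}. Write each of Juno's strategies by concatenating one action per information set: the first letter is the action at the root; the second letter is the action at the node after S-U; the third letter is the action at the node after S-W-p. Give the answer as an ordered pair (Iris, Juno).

Trace the play path from the root:
  Juno plays S
  Iris plays W at [S]
  Iris plays r at [S-W]
→ terminal payoff (3, 5).
(Iris's choice at the information set {S-U-A, S-U-D} is never reached on this path, so it doesn't affect the outcome.)

(3, 5)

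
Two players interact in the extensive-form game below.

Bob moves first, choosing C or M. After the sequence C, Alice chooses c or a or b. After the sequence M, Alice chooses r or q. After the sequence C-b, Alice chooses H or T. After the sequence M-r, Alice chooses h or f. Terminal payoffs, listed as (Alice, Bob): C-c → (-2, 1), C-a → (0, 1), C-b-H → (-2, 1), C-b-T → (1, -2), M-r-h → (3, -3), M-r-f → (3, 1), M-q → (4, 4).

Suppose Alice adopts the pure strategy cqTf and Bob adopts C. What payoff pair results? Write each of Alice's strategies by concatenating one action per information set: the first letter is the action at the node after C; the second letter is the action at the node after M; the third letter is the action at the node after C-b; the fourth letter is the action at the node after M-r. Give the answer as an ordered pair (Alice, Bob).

Trace the play path from the root:
  Bob plays C
  Alice plays c at [C]
→ terminal payoff (-2, 1).
(Alice's choice at the node after M is never reached on this path, so it doesn't affect the outcome.)

(-2, 1)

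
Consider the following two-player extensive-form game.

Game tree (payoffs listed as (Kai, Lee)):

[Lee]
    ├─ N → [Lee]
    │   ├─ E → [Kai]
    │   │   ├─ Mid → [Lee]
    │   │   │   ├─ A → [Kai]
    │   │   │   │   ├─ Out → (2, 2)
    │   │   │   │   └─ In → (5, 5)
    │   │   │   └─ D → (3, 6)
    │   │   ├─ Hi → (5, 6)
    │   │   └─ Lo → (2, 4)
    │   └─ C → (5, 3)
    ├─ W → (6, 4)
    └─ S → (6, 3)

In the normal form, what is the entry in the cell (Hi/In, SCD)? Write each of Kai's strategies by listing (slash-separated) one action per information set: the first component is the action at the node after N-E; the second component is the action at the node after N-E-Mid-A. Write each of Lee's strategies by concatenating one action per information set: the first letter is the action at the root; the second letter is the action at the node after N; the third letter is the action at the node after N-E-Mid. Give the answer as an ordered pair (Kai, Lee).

Trace the play path from the root:
  Lee plays S
→ terminal payoff (6, 3).
(Kai's choice at the node after N-E is never reached on this path, so it doesn't affect the outcome.)

(6, 3)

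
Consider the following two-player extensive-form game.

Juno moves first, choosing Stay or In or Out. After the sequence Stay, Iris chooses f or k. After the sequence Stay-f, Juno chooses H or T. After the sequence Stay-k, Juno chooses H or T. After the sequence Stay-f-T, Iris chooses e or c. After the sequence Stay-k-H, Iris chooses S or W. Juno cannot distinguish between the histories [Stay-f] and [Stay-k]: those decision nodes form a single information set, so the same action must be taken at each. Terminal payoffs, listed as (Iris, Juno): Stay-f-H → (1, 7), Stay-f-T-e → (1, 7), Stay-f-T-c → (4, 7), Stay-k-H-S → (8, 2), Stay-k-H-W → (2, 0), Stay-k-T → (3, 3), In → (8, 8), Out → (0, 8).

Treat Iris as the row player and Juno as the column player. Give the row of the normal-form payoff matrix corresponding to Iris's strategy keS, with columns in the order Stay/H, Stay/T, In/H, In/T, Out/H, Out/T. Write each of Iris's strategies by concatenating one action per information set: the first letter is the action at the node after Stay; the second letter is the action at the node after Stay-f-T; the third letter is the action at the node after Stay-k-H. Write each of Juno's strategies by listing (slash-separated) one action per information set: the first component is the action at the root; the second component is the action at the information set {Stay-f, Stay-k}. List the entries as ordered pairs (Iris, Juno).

vs Stay/H: Juno plays Stay → Iris plays k at [Stay] → Juno plays H at [Stay-k] → Iris plays S at [Stay-k-H] → (8, 2)
vs Stay/T: Juno plays Stay → Iris plays k at [Stay] → Juno plays T at [Stay-k] → (3, 3)
vs In/H: Juno plays In → (8, 8)
vs In/T: Juno plays In → (8, 8)
vs Out/H: Juno plays Out → (0, 8)
vs Out/T: Juno plays Out → (0, 8)

(8,2) (3,3) (8,8) (8,8) (0,8) (0,8)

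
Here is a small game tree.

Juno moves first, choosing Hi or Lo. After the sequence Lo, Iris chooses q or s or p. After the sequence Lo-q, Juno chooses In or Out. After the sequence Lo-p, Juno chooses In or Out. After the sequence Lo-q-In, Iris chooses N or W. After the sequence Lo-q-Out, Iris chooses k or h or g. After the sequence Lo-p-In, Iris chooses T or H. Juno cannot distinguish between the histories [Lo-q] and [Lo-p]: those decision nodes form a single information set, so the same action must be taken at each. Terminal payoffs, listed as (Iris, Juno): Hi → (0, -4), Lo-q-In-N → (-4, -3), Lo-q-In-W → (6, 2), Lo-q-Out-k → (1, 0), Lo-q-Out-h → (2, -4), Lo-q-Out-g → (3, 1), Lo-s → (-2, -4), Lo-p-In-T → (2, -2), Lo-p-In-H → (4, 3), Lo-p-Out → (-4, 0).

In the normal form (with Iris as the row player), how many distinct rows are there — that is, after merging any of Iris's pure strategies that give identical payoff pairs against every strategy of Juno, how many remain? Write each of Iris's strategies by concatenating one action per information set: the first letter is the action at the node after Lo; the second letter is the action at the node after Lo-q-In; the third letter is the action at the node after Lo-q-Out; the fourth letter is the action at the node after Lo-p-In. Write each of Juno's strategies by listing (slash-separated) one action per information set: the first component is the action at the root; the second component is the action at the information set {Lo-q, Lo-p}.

Iris has 36 pure strategies: qNkT, qNkH, qNhT, qNhH, qNgT, qNgH, qWkT, qWkH, qWhT, qWhH, qWgT, qWgH, sNkT, sNkH, sNhT, sNhH, sNgT, sNgH, sWkT, sWkH, sWhT, sWhH, sWgT, sWgH, pNkT, pNkH, pNhT, pNhH, pNgT, pNgH, pWkT, pWkH, pWhT, pWhH, pWgT, pWgH. Columns: Hi/In, Hi/Out, Lo/In, Lo/Out.
{qNkT, qNkH} → row (0,-4) (0,-4) (-4,-3) (1,0)
{qNhT, qNhH} → row (0,-4) (0,-4) (-4,-3) (2,-4)
{qNgT, qNgH} → row (0,-4) (0,-4) (-4,-3) (3,1)
{qWkT, qWkH} → row (0,-4) (0,-4) (6,2) (1,0)
{qWhT, qWhH} → row (0,-4) (0,-4) (6,2) (2,-4)
{qWgT, qWgH} → row (0,-4) (0,-4) (6,2) (3,1)
{sNkT, sNkH, sNhT, sNhH, sNgT, sNgH, sWkT, sWkH, sWhT, sWhH, sWgT, sWgH} → row (0,-4) (0,-4) (-2,-4) (-2,-4)
{pNkT, pNhT, pNgT, pWkT, pWhT, pWgT} → row (0,-4) (0,-4) (2,-2) (-4,0)
{pNkH, pNhH, pNgH, pWkH, pWhH, pWgH} → row (0,-4) (0,-4) (4,3) (-4,0)
That's 9 distinct rows out of 36 strategies.

9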